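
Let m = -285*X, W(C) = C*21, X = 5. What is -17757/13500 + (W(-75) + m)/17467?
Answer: -38962391/26200500 ≈ -1.4871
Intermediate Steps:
W(C) = 21*C
m = -1425 (m = -285*5 = -1425)
-17757/13500 + (W(-75) + m)/17467 = -17757/13500 + (21*(-75) - 1425)/17467 = -17757*1/13500 + (-1575 - 1425)*(1/17467) = -1973/1500 - 3000*1/17467 = -1973/1500 - 3000/17467 = -38962391/26200500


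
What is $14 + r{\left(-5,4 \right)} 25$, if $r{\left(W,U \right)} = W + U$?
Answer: $-11$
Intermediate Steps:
$r{\left(W,U \right)} = U + W$
$14 + r{\left(-5,4 \right)} 25 = 14 + \left(4 - 5\right) 25 = 14 - 25 = -11$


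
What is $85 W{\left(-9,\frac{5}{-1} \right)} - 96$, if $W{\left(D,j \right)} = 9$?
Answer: $669$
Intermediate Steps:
$85 W{\left(-9,\frac{5}{-1} \right)} - 96 = 85 \cdot 9 - 96 = 765 - 96 = 669$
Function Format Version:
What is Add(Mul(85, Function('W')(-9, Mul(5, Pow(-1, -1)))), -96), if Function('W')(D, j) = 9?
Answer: 669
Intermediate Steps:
Add(Mul(85, Function('W')(-9, Mul(5, Pow(-1, -1)))), -96) = Add(Mul(85, 9), -96) = Add(765, -96) = 669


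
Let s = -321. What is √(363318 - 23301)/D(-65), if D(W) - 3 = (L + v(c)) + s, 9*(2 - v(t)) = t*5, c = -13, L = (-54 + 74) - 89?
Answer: -9*√340017/3400 ≈ -1.5435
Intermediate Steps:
L = -69 (L = 20 - 89 = -69)
v(t) = 2 - 5*t/9 (v(t) = 2 - t*5/9 = 2 - 5*t/9)
D(W) = -3400/9 (D(W) = 3 + ((-69 + (2 - 5/9*(-13))) - 321) = 3 + ((-69 + (2 + 65/9)) - 321) = 3 + ((-69 + 83/9) - 321) = 3 + (-538/9 - 321) = 3 - 3427/9 = -3400/9)
√(363318 - 23301)/D(-65) = √(363318 - 23301)/(-3400/9) = √340017*(-9/3400) = -9*√340017/3400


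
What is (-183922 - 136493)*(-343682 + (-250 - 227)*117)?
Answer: 128002908765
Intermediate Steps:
(-183922 - 136493)*(-343682 + (-250 - 227)*117) = -320415*(-343682 - 477*117) = -320415*(-343682 - 55809) = -320415*(-399491) = 128002908765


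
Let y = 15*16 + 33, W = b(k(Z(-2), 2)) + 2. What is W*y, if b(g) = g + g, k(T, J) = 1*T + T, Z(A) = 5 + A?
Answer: 3822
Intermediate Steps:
k(T, J) = 2*T (k(T, J) = T + T = 2*T)
b(g) = 2*g
W = 14 (W = 2*(2*(5 - 2)) + 2 = 2*(2*3) + 2 = 2*6 + 2 = 12 + 2 = 14)
y = 273 (y = 240 + 33 = 273)
W*y = 14*273 = 3822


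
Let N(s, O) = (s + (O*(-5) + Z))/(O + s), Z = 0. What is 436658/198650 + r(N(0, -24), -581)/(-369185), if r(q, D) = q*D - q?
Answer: 16062951223/7333860025 ≈ 2.1902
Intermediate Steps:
N(s, O) = (s - 5*O)/(O + s) (N(s, O) = (s + (O*(-5) + 0))/(O + s) = (s + (-5*O + 0))/(O + s) = (s - 5*O)/(O + s))
r(q, D) = -q + D*q (r(q, D) = D*q - q = -q + D*q)
436658/198650 + r(N(0, -24), -581)/(-369185) = 436658/198650 + (((0 - 5*(-24))/(-24 + 0))*(-1 - 581))/(-369185) = 436658*(1/198650) + (((0 + 120)/(-24))*(-582))*(-1/369185) = 218329/99325 + (-1/24*120*(-582))*(-1/369185) = 218329/99325 - 5*(-582)*(-1/369185) = 218329/99325 + 2910*(-1/369185) = 218329/99325 - 582/73837 = 16062951223/7333860025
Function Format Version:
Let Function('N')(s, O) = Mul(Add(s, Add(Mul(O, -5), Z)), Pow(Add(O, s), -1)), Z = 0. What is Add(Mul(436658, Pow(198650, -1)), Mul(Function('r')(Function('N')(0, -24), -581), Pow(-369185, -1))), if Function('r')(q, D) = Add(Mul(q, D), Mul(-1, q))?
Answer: Rational(16062951223, 7333860025) ≈ 2.1902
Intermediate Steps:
Function('N')(s, O) = Mul(Pow(Add(O, s), -1), Add(s, Mul(-5, O))) (Function('N')(s, O) = Mul(Add(s, Add(Mul(O, -5), 0)), Pow(Add(O, s), -1)) = Mul(Add(s, Add(Mul(-5, O), 0)), Pow(Add(O, s), -1)) = Mul(Add(s, Mul(-5, O)), Pow(Add(O, s), -1)) = Mul(Pow(Add(O, s), -1), Add(s, Mul(-5, O))))
Function('r')(q, D) = Add(Mul(-1, q), Mul(D, q)) (Function('r')(q, D) = Add(Mul(D, q), Mul(-1, q)) = Add(Mul(-1, q), Mul(D, q)))
Add(Mul(436658, Pow(198650, -1)), Mul(Function('r')(Function('N')(0, -24), -581), Pow(-369185, -1))) = Add(Mul(436658, Pow(198650, -1)), Mul(Mul(Mul(Pow(Add(-24, 0), -1), Add(0, Mul(-5, -24))), Add(-1, -581)), Pow(-369185, -1))) = Add(Mul(436658, Rational(1, 198650)), Mul(Mul(Mul(Pow(-24, -1), Add(0, 120)), -582), Rational(-1, 369185))) = Add(Rational(218329, 99325), Mul(Mul(Mul(Rational(-1, 24), 120), -582), Rational(-1, 369185))) = Add(Rational(218329, 99325), Mul(Mul(-5, -582), Rational(-1, 369185))) = Add(Rational(218329, 99325), Mul(2910, Rational(-1, 369185))) = Add(Rational(218329, 99325), Rational(-582, 73837)) = Rational(16062951223, 7333860025)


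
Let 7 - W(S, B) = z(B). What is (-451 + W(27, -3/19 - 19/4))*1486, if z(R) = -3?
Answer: -655326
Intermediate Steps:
W(S, B) = 10 (W(S, B) = 7 - 1*(-3) = 7 + 3 = 10)
(-451 + W(27, -3/19 - 19/4))*1486 = (-451 + 10)*1486 = -441*1486 = -655326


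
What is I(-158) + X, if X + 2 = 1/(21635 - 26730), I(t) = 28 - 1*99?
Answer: -371936/5095 ≈ -73.000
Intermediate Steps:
I(t) = -71 (I(t) = 28 - 99 = -71)
X = -10191/5095 (X = -2 + 1/(21635 - 26730) = -2 + 1/(-5095) = -2 - 1/5095 = -10191/5095 ≈ -2.0002)
I(-158) + X = -71 - 10191/5095 = -371936/5095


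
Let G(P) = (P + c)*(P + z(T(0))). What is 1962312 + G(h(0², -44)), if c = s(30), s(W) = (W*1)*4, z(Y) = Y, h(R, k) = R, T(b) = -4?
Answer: 1961832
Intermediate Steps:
s(W) = 4*W (s(W) = W*4 = 4*W)
c = 120 (c = 4*30 = 120)
G(P) = (-4 + P)*(120 + P) (G(P) = (P + 120)*(P - 4) = (120 + P)*(-4 + P) = (-4 + P)*(120 + P))
1962312 + G(h(0², -44)) = 1962312 + (-480 + (0²)² + 116*0²) = 1962312 + (-480 + 0² + 116*0) = 1962312 + (-480 + 0 + 0) = 1962312 - 480 = 1961832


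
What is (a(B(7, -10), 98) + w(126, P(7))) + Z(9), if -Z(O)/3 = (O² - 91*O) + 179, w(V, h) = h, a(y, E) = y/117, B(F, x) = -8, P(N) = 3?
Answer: 196552/117 ≈ 1679.9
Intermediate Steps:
a(y, E) = y/117 (a(y, E) = y*(1/117) = y/117)
Z(O) = -537 - 3*O² + 273*O (Z(O) = -3*((O² - 91*O) + 179) = -3*(179 + O² - 91*O) = -537 - 3*O² + 273*O)
(a(B(7, -10), 98) + w(126, P(7))) + Z(9) = ((1/117)*(-8) + 3) + (-537 - 3*9² + 273*9) = (-8/117 + 3) + (-537 - 3*81 + 2457) = 343/117 + (-537 - 243 + 2457) = 343/117 + 1677 = 196552/117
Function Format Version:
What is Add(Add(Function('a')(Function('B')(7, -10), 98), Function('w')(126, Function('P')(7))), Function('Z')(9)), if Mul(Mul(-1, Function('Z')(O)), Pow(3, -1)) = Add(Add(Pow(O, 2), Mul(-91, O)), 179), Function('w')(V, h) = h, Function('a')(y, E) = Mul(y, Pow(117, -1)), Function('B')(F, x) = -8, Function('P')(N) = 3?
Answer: Rational(196552, 117) ≈ 1679.9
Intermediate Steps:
Function('a')(y, E) = Mul(Rational(1, 117), y) (Function('a')(y, E) = Mul(y, Rational(1, 117)) = Mul(Rational(1, 117), y))
Function('Z')(O) = Add(-537, Mul(-3, Pow(O, 2)), Mul(273, O)) (Function('Z')(O) = Mul(-3, Add(Add(Pow(O, 2), Mul(-91, O)), 179)) = Mul(-3, Add(179, Pow(O, 2), Mul(-91, O))) = Add(-537, Mul(-3, Pow(O, 2)), Mul(273, O)))
Add(Add(Function('a')(Function('B')(7, -10), 98), Function('w')(126, Function('P')(7))), Function('Z')(9)) = Add(Add(Mul(Rational(1, 117), -8), 3), Add(-537, Mul(-3, Pow(9, 2)), Mul(273, 9))) = Add(Add(Rational(-8, 117), 3), Add(-537, Mul(-3, 81), 2457)) = Add(Rational(343, 117), Add(-537, -243, 2457)) = Add(Rational(343, 117), 1677) = Rational(196552, 117)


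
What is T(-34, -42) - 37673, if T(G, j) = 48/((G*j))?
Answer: -4483083/119 ≈ -37673.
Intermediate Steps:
T(G, j) = 48/(G*j) (T(G, j) = 48*(1/(G*j)) = 48/(G*j))
T(-34, -42) - 37673 = 48/(-34*(-42)) - 37673 = 48*(-1/34)*(-1/42) - 37673 = 4/119 - 37673 = -4483083/119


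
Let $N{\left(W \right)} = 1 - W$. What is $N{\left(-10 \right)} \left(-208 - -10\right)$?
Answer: $-2178$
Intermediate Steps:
$N{\left(-10 \right)} \left(-208 - -10\right) = \left(1 - -10\right) \left(-208 - -10\right) = \left(1 + 10\right) \left(-208 + 10\right) = 11 \left(-198\right) = -2178$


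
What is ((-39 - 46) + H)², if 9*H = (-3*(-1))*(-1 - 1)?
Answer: 66049/9 ≈ 7338.8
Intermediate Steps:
H = -⅔ (H = ((-3*(-1))*(-1 - 1))/9 = (3*(-2))/9 = (⅑)*(-6) = -⅔ ≈ -0.66667)
((-39 - 46) + H)² = ((-39 - 46) - ⅔)² = (-85 - ⅔)² = (-257/3)² = 66049/9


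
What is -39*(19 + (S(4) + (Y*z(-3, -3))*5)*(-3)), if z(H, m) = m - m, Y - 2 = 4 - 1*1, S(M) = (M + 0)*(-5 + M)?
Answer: -1209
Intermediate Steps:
S(M) = M*(-5 + M)
Y = 5 (Y = 2 + (4 - 1*1) = 2 + (4 - 1) = 2 + 3 = 5)
z(H, m) = 0
-39*(19 + (S(4) + (Y*z(-3, -3))*5)*(-3)) = -39*(19 + (4*(-5 + 4) + (5*0)*5)*(-3)) = -39*(19 + (4*(-1) + 0*5)*(-3)) = -39*(19 + (-4 + 0)*(-3)) = -39*(19 - 4*(-3)) = -39*(19 + 12) = -39*31 = -1209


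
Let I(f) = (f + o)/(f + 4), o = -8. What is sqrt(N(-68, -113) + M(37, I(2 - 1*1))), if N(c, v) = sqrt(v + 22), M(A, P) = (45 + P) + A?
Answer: sqrt(2015 + 25*I*sqrt(91))/5 ≈ 8.9934 + 0.53036*I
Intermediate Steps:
I(f) = (-8 + f)/(4 + f) (I(f) = (f - 8)/(f + 4) = (-8 + f)/(4 + f))
M(A, P) = 45 + A + P
N(c, v) = sqrt(22 + v)
sqrt(N(-68, -113) + M(37, I(2 - 1*1))) = sqrt(sqrt(22 - 113) + (45 + 37 + (-8 + (2 - 1*1))/(4 + (2 - 1*1)))) = sqrt(sqrt(-91) + (45 + 37 + (-8 + (2 - 1))/(4 + (2 - 1)))) = sqrt(I*sqrt(91) + (45 + 37 + (-8 + 1)/(4 + 1))) = sqrt(I*sqrt(91) + (45 + 37 - 7/5)) = sqrt(I*sqrt(91) + 403/5) = sqrt(403/5 + I*sqrt(91))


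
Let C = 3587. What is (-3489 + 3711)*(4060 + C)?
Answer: 1697634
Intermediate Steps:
(-3489 + 3711)*(4060 + C) = (-3489 + 3711)*(4060 + 3587) = 222*7647 = 1697634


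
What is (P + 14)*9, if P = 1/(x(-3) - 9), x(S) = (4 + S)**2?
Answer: 999/8 ≈ 124.88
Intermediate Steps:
P = -1/8 (P = 1/((4 - 3)**2 - 9) = 1/(1**2 - 9) = 1/(1 - 9) = 1/(-8) = -1/8 ≈ -0.12500)
(P + 14)*9 = (-1/8 + 14)*9 = (111/8)*9 = 999/8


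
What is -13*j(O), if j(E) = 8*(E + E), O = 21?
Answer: -4368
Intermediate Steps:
j(E) = 16*E (j(E) = 8*(2*E) = 16*E)
-13*j(O) = -208*21 = -13*336 = -4368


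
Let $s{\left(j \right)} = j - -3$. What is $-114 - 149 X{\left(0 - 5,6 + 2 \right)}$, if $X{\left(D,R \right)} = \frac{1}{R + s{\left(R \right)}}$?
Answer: $- \frac{2315}{19} \approx -121.84$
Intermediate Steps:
$s{\left(j \right)} = 3 + j$ ($s{\left(j \right)} = j + 3 = 3 + j$)
$X{\left(D,R \right)} = \frac{1}{3 + 2 R}$ ($X{\left(D,R \right)} = \frac{1}{R + \left(3 + R\right)} = \frac{1}{3 + 2 R}$)
$-114 - 149 X{\left(0 - 5,6 + 2 \right)} = -114 - \frac{149}{3 + 2 \left(6 + 2\right)} = -114 - \frac{149}{3 + 2 \cdot 8} = -114 - \frac{149}{3 + 16} = -114 - \frac{149}{19} = - \frac{2315}{19}$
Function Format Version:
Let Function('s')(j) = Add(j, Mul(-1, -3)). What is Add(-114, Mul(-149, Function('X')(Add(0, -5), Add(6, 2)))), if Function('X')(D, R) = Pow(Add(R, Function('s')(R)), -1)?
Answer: Rational(-2315, 19) ≈ -121.84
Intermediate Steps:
Function('s')(j) = Add(3, j) (Function('s')(j) = Add(j, 3) = Add(3, j))
Function('X')(D, R) = Pow(Add(3, Mul(2, R)), -1) (Function('X')(D, R) = Pow(Add(R, Add(3, R)), -1) = Pow(Add(3, Mul(2, R)), -1))
Add(-114, Mul(-149, Function('X')(Add(0, -5), Add(6, 2)))) = Add(-114, Mul(-149, Pow(Add(3, Mul(2, Add(6, 2))), -1))) = Add(-114, Mul(-149, Pow(Add(3, Mul(2, 8)), -1))) = Add(-114, Mul(-149, Pow(Add(3, 16), -1))) = Add(-114, Mul(-149, Pow(19, -1))) = Add(-114, Mul(-149, Rational(1, 19))) = Add(-114, Rational(-149, 19)) = Rational(-2315, 19)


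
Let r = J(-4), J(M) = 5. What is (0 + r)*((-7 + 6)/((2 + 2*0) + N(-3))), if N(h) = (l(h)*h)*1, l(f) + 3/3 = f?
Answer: -5/14 ≈ -0.35714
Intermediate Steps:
l(f) = -1 + f
N(h) = h*(-1 + h) (N(h) = ((-1 + h)*h)*1 = (h*(-1 + h))*1 = h*(-1 + h))
r = 5
(0 + r)*((-7 + 6)/((2 + 2*0) + N(-3))) = (0 + 5)*((-7 + 6)/((2 + 2*0) - 3*(-1 - 3))) = 5*(-1/((2 + 0) - 3*(-4))) = 5*(-1/(2 + 12)) = 5*(-1/14) = -5/14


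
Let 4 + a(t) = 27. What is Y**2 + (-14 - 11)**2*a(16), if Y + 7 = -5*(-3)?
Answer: 14439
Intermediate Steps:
a(t) = 23 (a(t) = -4 + 27 = 23)
Y = 8 (Y = -7 - 5*(-3) = -7 + 15 = 8)
Y**2 + (-14 - 11)**2*a(16) = 8**2 + (-14 - 11)**2*23 = 64 + (-25)**2*23 = 64 + 625*23 = 64 + 14375 = 14439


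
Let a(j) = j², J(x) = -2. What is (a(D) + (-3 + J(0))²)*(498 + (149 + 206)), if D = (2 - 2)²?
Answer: 21325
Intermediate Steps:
D = 0 (D = 0² = 0)
(a(D) + (-3 + J(0))²)*(498 + (149 + 206)) = (0² + (-3 - 2)²)*(498 + (149 + 206)) = (0 + (-5)²)*(498 + 355) = (0 + 25)*853 = 25*853 = 21325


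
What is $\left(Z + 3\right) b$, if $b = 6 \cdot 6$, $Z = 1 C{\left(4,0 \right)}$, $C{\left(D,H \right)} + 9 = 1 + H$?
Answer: $-180$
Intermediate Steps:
$C{\left(D,H \right)} = -8 + H$ ($C{\left(D,H \right)} = -9 + \left(1 + H\right) = -8 + H$)
$Z = -8$ ($Z = 1 \left(-8 + 0\right) = 1 \left(-8\right) = -8$)
$b = 36$
$\left(Z + 3\right) b = \left(-8 + 3\right) 36 = \left(-5\right) 36 = -180$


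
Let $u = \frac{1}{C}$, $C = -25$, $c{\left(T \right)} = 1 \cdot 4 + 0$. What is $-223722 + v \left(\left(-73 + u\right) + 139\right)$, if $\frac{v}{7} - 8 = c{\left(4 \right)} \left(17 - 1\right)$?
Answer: $- \frac{4761954}{25} \approx -1.9048 \cdot 10^{5}$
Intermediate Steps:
$c{\left(T \right)} = 4$ ($c{\left(T \right)} = 4 + 0 = 4$)
$v = 504$ ($v = 56 + 7 \cdot 4 \left(17 - 1\right) = 56 + 7 \cdot 4 \cdot 16 = 56 + 7 \cdot 64 = 56 + 448 = 504$)
$u = - \frac{1}{25}$ ($u = \frac{1}{-25} = - \frac{1}{25} \approx -0.04$)
$-223722 + v \left(\left(-73 + u\right) + 139\right) = -223722 + 504 \left(\left(-73 - \frac{1}{25}\right) + 139\right) = -223722 + 504 \left(- \frac{1826}{25} + 139\right) = -223722 + 504 \cdot \frac{1649}{25} = -223722 + \frac{831096}{25} = - \frac{4761954}{25}$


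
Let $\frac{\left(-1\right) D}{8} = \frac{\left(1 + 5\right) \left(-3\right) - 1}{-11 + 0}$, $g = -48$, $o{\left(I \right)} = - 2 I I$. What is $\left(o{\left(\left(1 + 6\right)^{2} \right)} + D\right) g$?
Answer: $\frac{2542752}{11} \approx 2.3116 \cdot 10^{5}$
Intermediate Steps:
$o{\left(I \right)} = - 2 I^{2}$
$D = - \frac{152}{11}$ ($D = - 8 \frac{\left(1 + 5\right) \left(-3\right) - 1}{-11 + 0} = - 8 \frac{6 \left(-3\right) - 1}{-11} = - 8 \left(-18 - 1\right) \left(- \frac{1}{11}\right) = - 8 \left(\left(-19\right) \left(- \frac{1}{11}\right)\right) = \left(-8\right) \frac{19}{11} = - \frac{152}{11} \approx -13.818$)
$\left(o{\left(\left(1 + 6\right)^{2} \right)} + D\right) g = \left(- 2 \left(\left(1 + 6\right)^{2}\right)^{2} - \frac{152}{11}\right) \left(-48\right) = \left(- 2 \left(7^{2}\right)^{2} - \frac{152}{11}\right) \left(-48\right) = \left(- 2 \cdot 49^{2} - \frac{152}{11}\right) \left(-48\right) = \left(\left(-2\right) 2401 - \frac{152}{11}\right) \left(-48\right) = \left(-4802 - \frac{152}{11}\right) \left(-48\right) = \left(- \frac{52974}{11}\right) \left(-48\right) = \frac{2542752}{11}$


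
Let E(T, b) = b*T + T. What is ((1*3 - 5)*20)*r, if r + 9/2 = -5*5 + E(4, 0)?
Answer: 1020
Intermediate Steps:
E(T, b) = T + T*b (E(T, b) = T*b + T = T + T*b)
r = -51/2 (r = -9/2 + (-5*5 + 4*(1 + 0)) = -9/2 + (-25 + 4*1) = -9/2 + (-25 + 4) = -9/2 - 21 = -51/2 ≈ -25.500)
((1*3 - 5)*20)*r = ((1*3 - 5)*20)*(-51/2) = ((3 - 5)*20)*(-51/2) = -2*20*(-51/2) = -40*(-51/2) = 1020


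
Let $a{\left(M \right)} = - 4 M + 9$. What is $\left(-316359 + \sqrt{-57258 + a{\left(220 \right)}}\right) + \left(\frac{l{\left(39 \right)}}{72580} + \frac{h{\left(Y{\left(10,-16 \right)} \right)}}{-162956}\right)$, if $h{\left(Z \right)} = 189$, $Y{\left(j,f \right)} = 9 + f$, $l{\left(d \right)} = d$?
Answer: $- \frac{233855469526791}{739209155} + i \sqrt{58129} \approx -3.1636 \cdot 10^{5} + 241.1 i$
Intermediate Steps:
$a{\left(M \right)} = 9 - 4 M$
$\left(-316359 + \sqrt{-57258 + a{\left(220 \right)}}\right) + \left(\frac{l{\left(39 \right)}}{72580} + \frac{h{\left(Y{\left(10,-16 \right)} \right)}}{-162956}\right) = \left(-316359 + \sqrt{-57258 + \left(9 - 880\right)}\right) + \left(\frac{39}{72580} + \frac{189}{-162956}\right) = \left(-316359 + \sqrt{-57258 + \left(9 - 880\right)}\right) + \left(39 \cdot \frac{1}{72580} + 189 \left(- \frac{1}{162956}\right)\right) = \left(-316359 + \sqrt{-57258 - 871}\right) + \left(\frac{39}{72580} - \frac{189}{162956}\right) = \left(-316359 + \sqrt{-58129}\right) - \frac{460146}{739209155} = \left(-316359 + i \sqrt{58129}\right) - \frac{460146}{739209155} = - \frac{233855469526791}{739209155} + i \sqrt{58129}$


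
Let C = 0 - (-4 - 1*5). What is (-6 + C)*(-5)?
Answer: -15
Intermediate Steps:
C = 9 (C = 0 - (-4 - 5) = 0 - 1*(-9) = 0 + 9 = 9)
(-6 + C)*(-5) = (-6 + 9)*(-5) = 3*(-5) = -15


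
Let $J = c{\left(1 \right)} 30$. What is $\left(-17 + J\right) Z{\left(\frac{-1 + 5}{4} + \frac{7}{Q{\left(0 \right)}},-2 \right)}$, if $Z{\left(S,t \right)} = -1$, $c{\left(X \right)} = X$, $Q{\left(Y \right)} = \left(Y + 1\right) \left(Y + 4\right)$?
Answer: $-13$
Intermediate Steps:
$Q{\left(Y \right)} = \left(1 + Y\right) \left(4 + Y\right)$
$J = 30$ ($J = 1 \cdot 30 = 30$)
$\left(-17 + J\right) Z{\left(\frac{-1 + 5}{4} + \frac{7}{Q{\left(0 \right)}},-2 \right)} = \left(-17 + 30\right) \left(-1\right) = 13 \left(-1\right) = -13$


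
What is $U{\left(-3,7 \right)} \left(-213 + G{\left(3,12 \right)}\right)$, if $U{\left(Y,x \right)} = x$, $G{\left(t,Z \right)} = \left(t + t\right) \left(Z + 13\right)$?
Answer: $-441$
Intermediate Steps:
$G{\left(t,Z \right)} = 2 t \left(13 + Z\right)$
$U{\left(-3,7 \right)} \left(-213 + G{\left(3,12 \right)}\right) = 7 \left(-213 + 2 \cdot 3 \left(13 + 12\right)\right) = 7 \left(-213 + 2 \cdot 3 \cdot 25\right) = 7 \left(-213 + 150\right) = 7 \left(-63\right) = -441$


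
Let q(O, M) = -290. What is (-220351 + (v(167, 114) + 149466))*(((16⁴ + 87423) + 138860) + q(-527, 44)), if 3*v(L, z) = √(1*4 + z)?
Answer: -20665033165 + 291529*√118/3 ≈ -2.0664e+10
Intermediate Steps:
v(L, z) = √(4 + z)/3 (v(L, z) = √(1*4 + z)/3 = √(4 + z)/3)
(-220351 + (v(167, 114) + 149466))*(((16⁴ + 87423) + 138860) + q(-527, 44)) = (-220351 + (√(4 + 114)/3 + 149466))*(((16⁴ + 87423) + 138860) - 290) = (-220351 + (√118/3 + 149466))*(((65536 + 87423) + 138860) - 290) = (-220351 + (149466 + √118/3))*((152959 + 138860) - 290) = (-70885 + √118/3)*(291819 - 290) = (-70885 + √118/3)*291529 = -20665033165 + 291529*√118/3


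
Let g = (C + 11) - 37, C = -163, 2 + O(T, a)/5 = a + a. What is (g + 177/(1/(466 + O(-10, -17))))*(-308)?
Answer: -15533364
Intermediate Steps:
O(T, a) = -10 + 10*a (O(T, a) = -10 + 5*(a + a) = -10 + 5*(2*a) = -10 + 10*a)
g = -189 (g = (-163 + 11) - 37 = -152 - 37 = -189)
(g + 177/(1/(466 + O(-10, -17))))*(-308) = (-189 + 177/(1/(466 + (-10 + 10*(-17)))))*(-308) = (-189 + 177/(1/(466 + (-10 - 170))))*(-308) = (-189 + 177/(1/(466 - 180)))*(-308) = (-189 + 177/(1/286))*(-308) = (-189 + 177*286)*(-308) = (-189 + 50622)*(-308) = 50433*(-308) = -15533364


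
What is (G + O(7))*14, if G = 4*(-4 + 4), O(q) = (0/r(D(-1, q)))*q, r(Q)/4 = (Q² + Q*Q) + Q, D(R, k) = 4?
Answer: 0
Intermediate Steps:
r(Q) = 4*Q + 8*Q² (r(Q) = 4*((Q² + Q*Q) + Q) = 4*((Q² + Q²) + Q) = 4*(2*Q² + Q) = 4*(Q + 2*Q²) = 4*Q + 8*Q²)
O(q) = 0 (O(q) = (0/((4*4*(1 + 2*4))))*q = (0/((4*4*(1 + 8))))*q = (0/((4*4*9)))*q = (0/144)*q = (0*(1/144))*q = 0*q = 0)
G = 0 (G = 4*0 = 0)
(G + O(7))*14 = (0 + 0)*14 = 0*14 = 0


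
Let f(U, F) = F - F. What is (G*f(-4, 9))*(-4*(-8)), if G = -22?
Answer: 0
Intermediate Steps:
f(U, F) = 0
(G*f(-4, 9))*(-4*(-8)) = (-22*0)*(-4*(-8)) = 0*32 = 0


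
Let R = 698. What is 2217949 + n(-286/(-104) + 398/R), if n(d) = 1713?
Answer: 2219662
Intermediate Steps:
2217949 + n(-286/(-104) + 398/R) = 2217949 + 1713 = 2219662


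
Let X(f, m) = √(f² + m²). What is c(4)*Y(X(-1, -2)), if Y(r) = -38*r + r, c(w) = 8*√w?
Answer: -592*√5 ≈ -1323.8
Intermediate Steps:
Y(r) = -37*r
c(4)*Y(X(-1, -2)) = (8*√4)*(-37*√((-1)² + (-2)²)) = (8*2)*(-37*√(1 + 4)) = 16*(-37*√5) = -592*√5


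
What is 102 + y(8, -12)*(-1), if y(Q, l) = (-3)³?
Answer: 129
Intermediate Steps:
y(Q, l) = -27
102 + y(8, -12)*(-1) = 102 - 27*(-1) = 102 + 27 = 129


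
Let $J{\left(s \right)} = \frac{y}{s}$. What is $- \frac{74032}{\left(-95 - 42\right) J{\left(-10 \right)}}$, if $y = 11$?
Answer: $- \frac{740320}{1507} \approx -491.25$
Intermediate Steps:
$J{\left(s \right)} = \frac{11}{s}$
$- \frac{74032}{\left(-95 - 42\right) J{\left(-10 \right)}} = - \frac{74032}{\left(-95 - 42\right) \frac{11}{-10}} = - \frac{74032}{\left(-137\right) 11 \left(- \frac{1}{10}\right)} = - \frac{74032}{\left(-137\right) \left(- \frac{11}{10}\right)} = - \frac{74032}{\frac{1507}{10}} = \left(-74032\right) \frac{10}{1507} = - \frac{740320}{1507}$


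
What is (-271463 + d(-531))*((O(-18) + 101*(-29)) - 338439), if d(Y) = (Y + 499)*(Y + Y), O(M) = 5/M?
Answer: 1459220350291/18 ≈ 8.1068e+10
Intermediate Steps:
d(Y) = 2*Y*(499 + Y) (d(Y) = (499 + Y)*(2*Y) = 2*Y*(499 + Y))
(-271463 + d(-531))*((O(-18) + 101*(-29)) - 338439) = (-271463 + 2*(-531)*(499 - 531))*((5/(-18) + 101*(-29)) - 338439) = (-271463 + 2*(-531)*(-32))*((5*(-1/18) - 2929) - 338439) = (-271463 + 33984)*((-5/18 - 2929) - 338439) = -237479*(-52727/18 - 338439) = -237479*(-6144629/18) = 1459220350291/18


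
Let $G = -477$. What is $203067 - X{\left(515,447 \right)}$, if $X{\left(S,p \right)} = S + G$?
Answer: $203029$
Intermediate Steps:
$X{\left(S,p \right)} = -477 + S$ ($X{\left(S,p \right)} = S - 477 = -477 + S$)
$203067 - X{\left(515,447 \right)} = 203067 - \left(-477 + 515\right) = 203067 - 38 = 203029$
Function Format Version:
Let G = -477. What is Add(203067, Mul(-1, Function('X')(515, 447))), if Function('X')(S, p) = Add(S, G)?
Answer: 203029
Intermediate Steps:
Function('X')(S, p) = Add(-477, S) (Function('X')(S, p) = Add(S, -477) = Add(-477, S))
Add(203067, Mul(-1, Function('X')(515, 447))) = Add(203067, Mul(-1, Add(-477, 515))) = Add(203067, Mul(-1, 38)) = Add(203067, -38) = 203029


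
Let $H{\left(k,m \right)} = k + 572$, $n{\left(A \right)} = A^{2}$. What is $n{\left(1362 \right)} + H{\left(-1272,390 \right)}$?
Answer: $1854344$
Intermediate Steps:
$H{\left(k,m \right)} = 572 + k$
$n{\left(1362 \right)} + H{\left(-1272,390 \right)} = 1362^{2} + \left(572 - 1272\right) = 1855044 - 700 = 1854344$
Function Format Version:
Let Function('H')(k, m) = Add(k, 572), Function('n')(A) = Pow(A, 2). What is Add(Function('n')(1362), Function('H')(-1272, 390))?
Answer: 1854344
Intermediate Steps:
Function('H')(k, m) = Add(572, k)
Add(Function('n')(1362), Function('H')(-1272, 390)) = Add(Pow(1362, 2), Add(572, -1272)) = Add(1855044, -700) = 1854344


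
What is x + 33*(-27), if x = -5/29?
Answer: -25844/29 ≈ -891.17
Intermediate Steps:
x = -5/29 (x = -5*1/29 = -5/29 ≈ -0.17241)
x + 33*(-27) = -5/29 + 33*(-27) = -5/29 - 891 = -25844/29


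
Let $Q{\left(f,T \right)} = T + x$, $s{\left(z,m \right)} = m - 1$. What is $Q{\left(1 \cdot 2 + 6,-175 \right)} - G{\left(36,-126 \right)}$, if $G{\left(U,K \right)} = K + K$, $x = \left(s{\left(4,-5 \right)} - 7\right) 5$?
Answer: $12$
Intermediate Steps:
$s{\left(z,m \right)} = -1 + m$
$x = -65$ ($x = \left(\left(-1 - 5\right) - 7\right) 5 = \left(-6 - 7\right) 5 = \left(-13\right) 5 = -65$)
$G{\left(U,K \right)} = 2 K$
$Q{\left(f,T \right)} = -65 + T$ ($Q{\left(f,T \right)} = T - 65 = -65 + T$)
$Q{\left(1 \cdot 2 + 6,-175 \right)} - G{\left(36,-126 \right)} = \left(-65 - 175\right) - 2 \left(-126\right) = -240 - -252 = -240 + 252 = 12$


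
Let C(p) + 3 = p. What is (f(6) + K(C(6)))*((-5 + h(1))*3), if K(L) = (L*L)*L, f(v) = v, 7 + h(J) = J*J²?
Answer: -1089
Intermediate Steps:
C(p) = -3 + p
h(J) = -7 + J³ (h(J) = -7 + J*J² = -7 + J³)
K(L) = L³ (K(L) = L²*L = L³)
(f(6) + K(C(6)))*((-5 + h(1))*3) = (6 + (-3 + 6)³)*((-5 + (-7 + 1³))*3) = (6 + 3³)*((-5 + (-7 + 1))*3) = (6 + 27)*((-5 - 6)*3) = 33*(-11*3) = 33*(-33) = -1089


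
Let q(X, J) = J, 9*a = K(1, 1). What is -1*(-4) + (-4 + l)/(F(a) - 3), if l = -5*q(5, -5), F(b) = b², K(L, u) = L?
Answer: -733/242 ≈ -3.0289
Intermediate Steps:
a = ⅑ (a = (⅑)*1 = ⅑ ≈ 0.11111)
l = 25 (l = -5*(-5) = 25)
-1*(-4) + (-4 + l)/(F(a) - 3) = -1*(-4) + (-4 + 25)/((⅑)² - 3) = 4 + 21/(1/81 - 3) = 4 + 21/(-242/81) = 4 + 21*(-81/242) = 4 - 1701/242 = -733/242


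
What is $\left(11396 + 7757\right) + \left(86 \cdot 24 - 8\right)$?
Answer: $21209$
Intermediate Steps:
$\left(11396 + 7757\right) + \left(86 \cdot 24 - 8\right) = 19153 + \left(2064 - 8\right) = 19153 + 2056 = 21209$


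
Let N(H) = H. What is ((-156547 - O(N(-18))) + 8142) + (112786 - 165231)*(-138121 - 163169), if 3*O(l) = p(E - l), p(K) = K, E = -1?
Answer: 47403016918/3 ≈ 1.5801e+10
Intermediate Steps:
O(l) = -⅓ - l/3 (O(l) = (-1 - l)/3 = -⅓ - l/3)
((-156547 - O(N(-18))) + 8142) + (112786 - 165231)*(-138121 - 163169) = ((-156547 - (-⅓ - ⅓*(-18))) + 8142) + (112786 - 165231)*(-138121 - 163169) = ((-156547 - (-⅓ + 6)) + 8142) - 52445*(-301290) = ((-156547 - 1*17/3) + 8142) + 15801154050 = ((-156547 - 17/3) + 8142) + 15801154050 = (-469658/3 + 8142) + 15801154050 = -445232/3 + 15801154050 = 47403016918/3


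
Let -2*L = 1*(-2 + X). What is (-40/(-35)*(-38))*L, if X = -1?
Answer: -456/7 ≈ -65.143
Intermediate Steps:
L = 3/2 (L = -(-2 - 1)/2 = -(-3)/2 = -1/2*(-3) = 3/2 ≈ 1.5000)
(-40/(-35)*(-38))*L = (-40/(-35)*(-38))*(3/2) = (-40*(-1/35)*(-38))*(3/2) = ((8/7)*(-38))*(3/2) = -304/7*3/2 = -456/7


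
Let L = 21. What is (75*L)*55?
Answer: 86625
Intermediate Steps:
(75*L)*55 = (75*21)*55 = 1575*55 = 86625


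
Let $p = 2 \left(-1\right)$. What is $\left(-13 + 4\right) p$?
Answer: $18$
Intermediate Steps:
$p = -2$
$\left(-13 + 4\right) p = \left(-13 + 4\right) \left(-2\right) = \left(-9\right) \left(-2\right) = 18$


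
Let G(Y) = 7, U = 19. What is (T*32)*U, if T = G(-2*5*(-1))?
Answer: 4256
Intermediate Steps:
T = 7
(T*32)*U = (7*32)*19 = 224*19 = 4256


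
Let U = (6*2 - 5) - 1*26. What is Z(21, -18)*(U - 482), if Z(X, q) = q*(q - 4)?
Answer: -198396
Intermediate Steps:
Z(X, q) = q*(-4 + q)
U = -19 (U = (12 - 5) - 26 = 7 - 26 = -19)
Z(21, -18)*(U - 482) = (-18*(-4 - 18))*(-19 - 482) = -18*(-22)*(-501) = 396*(-501) = -198396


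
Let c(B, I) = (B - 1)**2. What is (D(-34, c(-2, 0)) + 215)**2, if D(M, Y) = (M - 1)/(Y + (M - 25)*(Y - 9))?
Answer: 3610000/81 ≈ 44568.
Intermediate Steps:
c(B, I) = (-1 + B)**2
D(M, Y) = (-1 + M)/(Y + (-25 + M)*(-9 + Y))
(D(-34, c(-2, 0)) + 215)**2 = ((-1 - 34)/(225 - 24*(-1 - 2)**2 - 9*(-34) - 34*(-1 - 2)**2) + 215)**2 = (-35/(225 - 24*(-3)**2 + 306 - 34*(-3)**2) + 215)**2 = (-35/(225 - 24*9 + 306 - 34*9) + 215)**2 = (-35/(225 - 216 + 306 - 306) + 215)**2 = (-35/9 + 215)**2 = (1900/9)**2 = 3610000/81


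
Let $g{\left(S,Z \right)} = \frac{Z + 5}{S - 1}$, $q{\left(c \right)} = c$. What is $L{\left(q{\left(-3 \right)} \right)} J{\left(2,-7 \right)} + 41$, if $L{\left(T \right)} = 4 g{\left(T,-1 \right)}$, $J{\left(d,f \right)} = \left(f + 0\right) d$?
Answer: $97$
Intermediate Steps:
$J{\left(d,f \right)} = d f$ ($J{\left(d,f \right)} = f d = d f$)
$g{\left(S,Z \right)} = \frac{5 + Z}{-1 + S}$
$L{\left(T \right)} = \frac{16}{-1 + T}$ ($L{\left(T \right)} = 4 \frac{5 - 1}{-1 + T} = 4 \frac{1}{-1 + T} 4 = 4 \frac{4}{-1 + T} = \frac{16}{-1 + T}$)
$L{\left(q{\left(-3 \right)} \right)} J{\left(2,-7 \right)} + 41 = \frac{16}{-1 - 3} \cdot 2 \left(-7\right) + 41 = \frac{16}{-4} \left(-14\right) + 41 = 16 \left(- \frac{1}{4}\right) \left(-14\right) + 41 = \left(-4\right) \left(-14\right) + 41 = 56 + 41 = 97$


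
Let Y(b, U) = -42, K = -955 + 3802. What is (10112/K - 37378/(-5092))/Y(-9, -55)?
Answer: -78952735/304435404 ≈ -0.25934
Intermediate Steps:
K = 2847
(10112/K - 37378/(-5092))/Y(-9, -55) = (10112/2847 - 37378/(-5092))/(-42) = (10112*(1/2847) - 37378*(-1/5092))*(-1/42) = (10112/2847 + 18689/2546)*(-1/42) = (78952735/7248462)*(-1/42) = -78952735/304435404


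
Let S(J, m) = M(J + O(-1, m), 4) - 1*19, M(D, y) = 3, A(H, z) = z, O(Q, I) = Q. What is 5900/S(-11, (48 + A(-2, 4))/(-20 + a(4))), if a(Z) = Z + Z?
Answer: -1475/4 ≈ -368.75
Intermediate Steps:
a(Z) = 2*Z
S(J, m) = -16 (S(J, m) = 3 - 1*19 = 3 - 19 = -16)
5900/S(-11, (48 + A(-2, 4))/(-20 + a(4))) = 5900/(-16) = 5900*(-1/16) = -1475/4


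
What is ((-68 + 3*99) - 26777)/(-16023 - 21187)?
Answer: 13274/18605 ≈ 0.71346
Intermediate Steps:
((-68 + 3*99) - 26777)/(-16023 - 21187) = ((-68 + 297) - 26777)/(-37210) = (229 - 26777)*(-1/37210) = -26548*(-1/37210) = 13274/18605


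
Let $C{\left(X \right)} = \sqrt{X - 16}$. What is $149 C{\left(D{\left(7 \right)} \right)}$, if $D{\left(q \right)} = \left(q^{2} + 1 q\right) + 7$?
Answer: $149 \sqrt{47} \approx 1021.5$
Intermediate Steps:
$D{\left(q \right)} = 7 + q + q^{2}$ ($D{\left(q \right)} = \left(q^{2} + q\right) + 7 = \left(q + q^{2}\right) + 7 = 7 + q + q^{2}$)
$C{\left(X \right)} = \sqrt{-16 + X}$
$149 C{\left(D{\left(7 \right)} \right)} = 149 \sqrt{-16 + \left(7 + 7 + 7^{2}\right)} = 149 \sqrt{-16 + \left(7 + 7 + 49\right)} = 149 \sqrt{-16 + 63} = 149 \sqrt{47}$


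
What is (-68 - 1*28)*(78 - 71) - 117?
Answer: -789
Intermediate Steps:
(-68 - 1*28)*(78 - 71) - 117 = (-68 - 28)*7 - 117 = -96*7 - 117 = -672 - 117 = -789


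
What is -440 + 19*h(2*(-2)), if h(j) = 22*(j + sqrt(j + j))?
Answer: -2112 + 836*I*sqrt(2) ≈ -2112.0 + 1182.3*I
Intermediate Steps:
h(j) = 22*j + 22*sqrt(2)*sqrt(j) (h(j) = 22*(j + sqrt(2*j)) = 22*(j + sqrt(2)*sqrt(j)) = 22*j + 22*sqrt(2)*sqrt(j))
-440 + 19*h(2*(-2)) = -440 + 19*(22*(2*(-2)) + 22*sqrt(2)*sqrt(2*(-2))) = -440 + 19*(22*(-4) + 22*sqrt(2)*sqrt(-4)) = -440 + 19*(-88 + 22*sqrt(2)*(2*I)) = -440 + 19*(-88 + 44*I*sqrt(2)) = -440 + (-1672 + 836*I*sqrt(2)) = -2112 + 836*I*sqrt(2)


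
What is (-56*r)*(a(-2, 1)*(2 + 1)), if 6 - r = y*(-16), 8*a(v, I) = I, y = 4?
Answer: -1470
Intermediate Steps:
a(v, I) = I/8
r = 70 (r = 6 - 4*(-16) = 6 - 1*(-64) = 6 + 64 = 70)
(-56*r)*(a(-2, 1)*(2 + 1)) = (-56*70)*(((1/8)*1)*(2 + 1)) = -490*3 = -3920*3/8 = -1470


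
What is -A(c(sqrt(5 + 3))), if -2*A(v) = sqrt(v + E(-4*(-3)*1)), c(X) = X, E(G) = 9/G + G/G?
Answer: sqrt(7 + 8*sqrt(2))/4 ≈ 1.0699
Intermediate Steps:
E(G) = 1 + 9/G (E(G) = 9/G + 1 = 1 + 9/G)
A(v) = -sqrt(7/4 + v)/2 (A(v) = -sqrt(v + (9 - 4*(-3)*1)/((-4*(-3)*1)))/2 = -sqrt(v + (9 + 12*1)/((12*1)))/2 = -sqrt(v + (9 + 12)/12)/2 = -sqrt(v + (1/12)*21)/2 = -sqrt(v + 7/4)/2 = -sqrt(7/4 + v)/2)
-A(c(sqrt(5 + 3))) = -(-1)*sqrt(7 + 4*sqrt(5 + 3))/4 = -(-1)*sqrt(7 + 4*sqrt(8))/4 = -(-1)*sqrt(7 + 4*(2*sqrt(2)))/4 = -(-1)*sqrt(7 + 8*sqrt(2))/4 = sqrt(7 + 8*sqrt(2))/4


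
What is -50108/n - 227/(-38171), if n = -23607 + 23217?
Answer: 956380499/7443345 ≈ 128.49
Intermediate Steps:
n = -390
-50108/n - 227/(-38171) = -50108/(-390) - 227/(-38171) = -50108*(-1/390) - 227*(-1/38171) = 25054/195 + 227/38171 = 956380499/7443345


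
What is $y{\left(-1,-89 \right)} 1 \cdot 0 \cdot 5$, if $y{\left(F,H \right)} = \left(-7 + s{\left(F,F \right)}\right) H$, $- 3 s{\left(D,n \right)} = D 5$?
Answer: $0$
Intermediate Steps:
$s{\left(D,n \right)} = - \frac{5 D}{3}$ ($s{\left(D,n \right)} = - \frac{D 5}{3} = - \frac{5 D}{3}$)
$y{\left(F,H \right)} = H \left(-7 - \frac{5 F}{3}\right)$ ($y{\left(F,H \right)} = \left(-7 - \frac{5 F}{3}\right) H = H \left(-7 - \frac{5 F}{3}\right)$)
$y{\left(-1,-89 \right)} 1 \cdot 0 \cdot 5 = \left(- \frac{1}{3}\right) \left(-89\right) \left(21 + 5 \left(-1\right)\right) 1 \cdot 0 \cdot 5 = \left(- \frac{1}{3}\right) \left(-89\right) \left(21 - 5\right) 0 \cdot 5 = \left(- \frac{1}{3}\right) \left(-89\right) 16 \cdot 0 = \frac{1424}{3} \cdot 0 = 0$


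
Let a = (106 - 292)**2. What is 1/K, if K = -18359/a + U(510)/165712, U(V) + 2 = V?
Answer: -89577693/47261435 ≈ -1.8954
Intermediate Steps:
U(V) = -2 + V
a = 34596 (a = (-186)**2 = 34596)
K = -47261435/89577693 (K = -18359/34596 + (-2 + 510)/165712 = -18359*1/34596 + 508*(1/165712) = -18359/34596 + 127/41428 = -47261435/89577693 ≈ -0.52760)
1/K = 1/(-47261435/89577693) = -89577693/47261435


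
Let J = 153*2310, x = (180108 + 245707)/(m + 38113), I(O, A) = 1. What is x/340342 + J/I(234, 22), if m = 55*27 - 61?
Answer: 4755790007999035/13456101654 ≈ 3.5343e+5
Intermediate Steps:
m = 1424 (m = 1485 - 61 = 1424)
x = 425815/39537 (x = (180108 + 245707)/(1424 + 38113) = 425815/39537 ≈ 10.770)
J = 353430
x/340342 + J/I(234, 22) = (425815/39537)/340342 + 353430/1 = (425815/39537)*(1/340342) + 353430*1 = 425815/13456101654 + 353430 = 4755790007999035/13456101654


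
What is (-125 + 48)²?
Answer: 5929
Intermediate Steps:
(-125 + 48)² = (-77)² = 5929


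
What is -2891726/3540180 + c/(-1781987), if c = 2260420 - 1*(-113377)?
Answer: -6778343401511/3154277368830 ≈ -2.1489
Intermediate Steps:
c = 2373797 (c = 2260420 + 113377 = 2373797)
-2891726/3540180 + c/(-1781987) = -2891726/3540180 + 2373797/(-1781987) = -2891726*1/3540180 + 2373797*(-1/1781987) = -1445863/1770090 - 2373797/1781987 = -6778343401511/3154277368830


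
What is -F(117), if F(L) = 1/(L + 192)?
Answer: -1/309 ≈ -0.0032362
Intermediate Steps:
F(L) = 1/(192 + L)
-F(117) = -1/(192 + 117) = -1/309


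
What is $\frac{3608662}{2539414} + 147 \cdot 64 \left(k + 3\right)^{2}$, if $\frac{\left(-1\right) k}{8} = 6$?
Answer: $\frac{24189443802731}{1269707} \approx 1.9051 \cdot 10^{7}$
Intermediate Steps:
$k = -48$ ($k = \left(-8\right) 6 = -48$)
$\frac{3608662}{2539414} + 147 \cdot 64 \left(k + 3\right)^{2} = \frac{3608662}{2539414} + 147 \cdot 64 \left(-48 + 3\right)^{2} = 3608662 \cdot \frac{1}{2539414} + 9408 \left(-45\right)^{2} = \frac{1804331}{1269707} + 9408 \cdot 2025 = \frac{1804331}{1269707} + 19051200 = \frac{24189443802731}{1269707}$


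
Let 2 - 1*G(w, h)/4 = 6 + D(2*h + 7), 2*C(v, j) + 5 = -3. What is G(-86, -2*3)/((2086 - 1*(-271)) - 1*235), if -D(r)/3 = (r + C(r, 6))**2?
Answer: 478/1061 ≈ 0.45052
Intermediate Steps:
C(v, j) = -4 (C(v, j) = -5/2 + (1/2)*(-3) = -5/2 - 3/2 = -4)
D(r) = -3*(-4 + r)**2 (D(r) = -3*(r - 4)**2 = -3*(-4 + r)**2)
G(w, h) = -16 + 12*(3 + 2*h)**2 (G(w, h) = 8 - 4*(6 - 3*(-4 + (2*h + 7))**2) = 8 - 4*(6 - 3*(-4 + (7 + 2*h))**2) = 8 - 4*(6 - 3*(3 + 2*h)**2) = 8 + (-24 + 12*(3 + 2*h)**2) = -16 + 12*(3 + 2*h)**2)
G(-86, -2*3)/((2086 - 1*(-271)) - 1*235) = (92 + 48*(-2*3)**2 + 144*(-2*3))/((2086 - 1*(-271)) - 1*235) = (92 + 48*(-6)**2 + 144*(-6))/((2086 + 271) - 235) = (92 + 48*36 - 864)/(2357 - 235) = (92 + 1728 - 864)/2122 = 956*(1/2122) = 478/1061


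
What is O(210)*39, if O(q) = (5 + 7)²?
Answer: 5616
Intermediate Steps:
O(q) = 144 (O(q) = 12² = 144)
O(210)*39 = 144*39 = 5616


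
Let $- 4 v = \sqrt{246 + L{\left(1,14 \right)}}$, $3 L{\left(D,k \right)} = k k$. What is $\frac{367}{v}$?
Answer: $- \frac{734 \sqrt{2802}}{467} \approx -83.198$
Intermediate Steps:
$L{\left(D,k \right)} = \frac{k^{2}}{3}$ ($L{\left(D,k \right)} = \frac{k k}{3} = \frac{k^{2}}{3}$)
$v = - \frac{\sqrt{2802}}{12}$ ($v = - \frac{\sqrt{246 + \frac{14^{2}}{3}}}{4} = - \frac{\sqrt{246 + \frac{1}{3} \cdot 196}}{4} = - \frac{\sqrt{246 + \frac{196}{3}}}{4} = - \frac{\sqrt{\frac{934}{3}}}{4} = - \frac{\frac{1}{3} \sqrt{2802}}{4} = - \frac{\sqrt{2802}}{12} \approx -4.4112$)
$\frac{367}{v} = \frac{367}{\left(- \frac{1}{12}\right) \sqrt{2802}} = 367 \left(- \frac{2 \sqrt{2802}}{467}\right) = - \frac{734 \sqrt{2802}}{467}$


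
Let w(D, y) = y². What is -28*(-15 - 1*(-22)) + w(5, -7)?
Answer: -147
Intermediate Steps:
-28*(-15 - 1*(-22)) + w(5, -7) = -28*(-15 - 1*(-22)) + (-7)² = -28*(-15 + 22) + 49 = -28*7 + 49 = -196 + 49 = -147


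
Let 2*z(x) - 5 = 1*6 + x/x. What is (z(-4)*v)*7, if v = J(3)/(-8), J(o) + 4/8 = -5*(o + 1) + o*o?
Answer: 483/8 ≈ 60.375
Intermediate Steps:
z(x) = 6 (z(x) = 5/2 + (1*6 + x/x)/2 = 5/2 + (6 + 1)/2 = 5/2 + (1/2)*7 = 5/2 + 7/2 = 6)
J(o) = -11/2 + o**2 - 5*o (J(o) = -1/2 + (-5*(o + 1) + o*o) = -1/2 + (-5*(1 + o) + o**2) = -1/2 + ((-5 - 5*o) + o**2) = -1/2 + (-5 + o**2 - 5*o) = -11/2 + o**2 - 5*o)
v = 23/16 (v = (-11/2 + 3**2 - 5*3)/(-8) = (-11/2 + 9 - 15)*(-1/8) = -23/2*(-1/8) = 23/16 ≈ 1.4375)
(z(-4)*v)*7 = (6*(23/16))*7 = (69/8)*7 = 483/8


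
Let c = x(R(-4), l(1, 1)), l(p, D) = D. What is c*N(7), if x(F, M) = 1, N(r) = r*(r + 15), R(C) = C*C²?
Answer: 154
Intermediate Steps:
R(C) = C³
N(r) = r*(15 + r)
c = 1
c*N(7) = 1*(7*(15 + 7)) = 1*(7*22) = 1*154 = 154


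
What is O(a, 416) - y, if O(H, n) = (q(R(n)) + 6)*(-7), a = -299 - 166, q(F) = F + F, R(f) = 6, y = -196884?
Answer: 196758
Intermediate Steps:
q(F) = 2*F
a = -465
O(H, n) = -126 (O(H, n) = (2*6 + 6)*(-7) = (12 + 6)*(-7) = 18*(-7) = -126)
O(a, 416) - y = -126 - 1*(-196884) = -126 + 196884 = 196758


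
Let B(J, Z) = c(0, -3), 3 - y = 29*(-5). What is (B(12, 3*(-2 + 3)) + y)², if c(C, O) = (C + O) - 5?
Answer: 19600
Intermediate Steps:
c(C, O) = -5 + C + O
y = 148 (y = 3 - 29*(-5) = 3 - 1*(-145) = 3 + 145 = 148)
B(J, Z) = -8 (B(J, Z) = -5 + 0 - 3 = -8)
(B(12, 3*(-2 + 3)) + y)² = (-8 + 148)² = 140² = 19600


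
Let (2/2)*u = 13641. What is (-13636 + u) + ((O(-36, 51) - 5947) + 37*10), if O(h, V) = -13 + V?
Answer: -5534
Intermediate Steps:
u = 13641
(-13636 + u) + ((O(-36, 51) - 5947) + 37*10) = (-13636 + 13641) + (((-13 + 51) - 5947) + 37*10) = 5 + ((38 - 5947) + 370) = 5 + (-5909 + 370) = 5 - 5539 = -5534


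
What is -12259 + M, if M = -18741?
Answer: -31000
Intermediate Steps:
-12259 + M = -12259 - 18741 = -31000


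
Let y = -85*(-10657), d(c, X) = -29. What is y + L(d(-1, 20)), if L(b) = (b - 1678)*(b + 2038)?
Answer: -2523518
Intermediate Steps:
y = 905845
L(b) = (-1678 + b)*(2038 + b)
y + L(d(-1, 20)) = 905845 + (-3419764 + (-29)² + 360*(-29)) = 905845 + (-3419764 + 841 - 10440) = 905845 - 3429363 = -2523518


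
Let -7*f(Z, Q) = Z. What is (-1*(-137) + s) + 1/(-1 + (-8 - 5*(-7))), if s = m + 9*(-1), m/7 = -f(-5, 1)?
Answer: 3199/26 ≈ 123.04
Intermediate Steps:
f(Z, Q) = -Z/7
m = -5 (m = 7*(-(-1)*(-5)/7) = 7*(-1*5/7) = 7*(-5/7) = -5)
s = -14 (s = -5 + 9*(-1) = -5 - 9 = -14)
(-1*(-137) + s) + 1/(-1 + (-8 - 5*(-7))) = (-1*(-137) - 14) + 1/(-1 + (-8 - 5*(-7))) = (137 - 14) + 1/(-1 + (-8 + 35)) = 123 + 1/(-1 + 27) = 123 + 1/26 = 3199/26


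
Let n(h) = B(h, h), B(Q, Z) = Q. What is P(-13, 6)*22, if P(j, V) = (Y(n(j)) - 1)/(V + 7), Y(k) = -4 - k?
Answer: 176/13 ≈ 13.538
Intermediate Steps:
n(h) = h
P(j, V) = (-5 - j)/(7 + V) (P(j, V) = ((-4 - j) - 1)/(V + 7) = (-5 - j)/(7 + V))
P(-13, 6)*22 = ((-5 - 1*(-13))/(7 + 6))*22 = ((-5 + 13)/13)*22 = ((1/13)*8)*22 = (8/13)*22 = 176/13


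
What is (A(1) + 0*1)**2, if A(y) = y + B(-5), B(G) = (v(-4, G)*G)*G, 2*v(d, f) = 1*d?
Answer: 2401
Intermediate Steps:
v(d, f) = d/2 (v(d, f) = (1*d)/2 = d/2)
B(G) = -2*G**2 (B(G) = (((1/2)*(-4))*G)*G = (-2*G)*G = -2*G**2)
A(y) = -50 + y (A(y) = y - 2*(-5)**2 = y - 2*25 = y - 50 = -50 + y)
(A(1) + 0*1)**2 = ((-50 + 1) + 0*1)**2 = (-49 + 0)**2 = (-49)**2 = 2401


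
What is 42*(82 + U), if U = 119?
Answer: 8442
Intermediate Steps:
42*(82 + U) = 42*(82 + 119) = 42*201 = 8442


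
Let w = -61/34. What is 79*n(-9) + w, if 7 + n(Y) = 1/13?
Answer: -242533/442 ≈ -548.72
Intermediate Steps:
w = -61/34 (w = -61*1/34 = -61/34 ≈ -1.7941)
n(Y) = -90/13 (n(Y) = -7 + 1/13 = -90/13)
79*n(-9) + w = 79*(-90/13) - 61/34 = -7110/13 - 61/34 = -242533/442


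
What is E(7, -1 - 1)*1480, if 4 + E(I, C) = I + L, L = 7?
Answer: 14800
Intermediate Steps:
E(I, C) = 3 + I (E(I, C) = -4 + (I + 7) = -4 + (7 + I) = 3 + I)
E(7, -1 - 1)*1480 = (3 + 7)*1480 = 10*1480 = 14800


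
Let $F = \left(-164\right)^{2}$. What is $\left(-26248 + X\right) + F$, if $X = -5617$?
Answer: $-4969$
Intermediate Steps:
$F = 26896$
$\left(-26248 + X\right) + F = \left(-26248 - 5617\right) + 26896 = -31865 + 26896 = -4969$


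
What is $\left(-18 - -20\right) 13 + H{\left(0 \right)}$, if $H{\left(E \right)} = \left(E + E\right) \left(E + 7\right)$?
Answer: $26$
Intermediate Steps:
$H{\left(E \right)} = 2 E \left(7 + E\right)$
$\left(-18 - -20\right) 13 + H{\left(0 \right)} = \left(-18 - -20\right) 13 + 2 \cdot 0 \left(7 + 0\right) = \left(-18 + 20\right) 13 + 2 \cdot 0 \cdot 7 = 2 \cdot 13 + 0 = 26 + 0 = 26$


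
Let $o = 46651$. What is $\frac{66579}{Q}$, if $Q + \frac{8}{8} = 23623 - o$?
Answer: $- \frac{66579}{23029} \approx -2.8911$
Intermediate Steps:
$Q = -23029$ ($Q = -1 + \left(23623 - 46651\right) = -1 - 23028 = -23029$)
$\frac{66579}{Q} = \frac{66579}{-23029} = 66579 \left(- \frac{1}{23029}\right) = - \frac{66579}{23029}$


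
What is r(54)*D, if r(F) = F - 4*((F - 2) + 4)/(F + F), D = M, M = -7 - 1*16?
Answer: -32246/27 ≈ -1194.3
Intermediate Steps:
M = -23 (M = -7 - 16 = -23)
D = -23
r(F) = F - 2*(2 + F)/F (r(F) = F - 4*((-2 + F) + 4)/(2*F) = F - 4*(2 + F)*1/(2*F) = F - 2*(2 + F)/F)
r(54)*D = (-2 + 54 - 4/54)*(-23) = (-2 + 54 - 4*1/54)*(-23) = (-2 + 54 - 2/27)*(-23) = (1402/27)*(-23) = -32246/27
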